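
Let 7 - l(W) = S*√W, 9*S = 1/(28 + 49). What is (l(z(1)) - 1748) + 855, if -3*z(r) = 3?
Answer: -886 - I/693 ≈ -886.0 - 0.001443*I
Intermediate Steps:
z(r) = -1 (z(r) = -⅓*3 = -1)
S = 1/693 (S = 1/(9*(28 + 49)) = (⅑)/77 = (⅑)*(1/77) = 1/693 ≈ 0.0014430)
l(W) = 7 - √W/693
(l(z(1)) - 1748) + 855 = ((7 - I/693) - 1748) + 855 = (-1741 - I/693) + 855 = -886 - I/693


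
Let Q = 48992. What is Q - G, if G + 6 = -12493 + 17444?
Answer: 44047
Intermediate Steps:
G = 4945 (G = -6 + (-12493 + 17444) = -6 + 4951 = 4945)
Q - G = 48992 - 1*4945 = 48992 - 4945 = 44047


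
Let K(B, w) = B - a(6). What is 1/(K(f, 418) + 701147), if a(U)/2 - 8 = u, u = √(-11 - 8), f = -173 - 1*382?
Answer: 175144/122701682963 + I*√19/245403365926 ≈ 1.4274e-6 + 1.7762e-11*I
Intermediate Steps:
f = -555 (f = -173 - 382 = -555)
u = I*√19 (u = √(-19) = I*√19 ≈ 4.3589*I)
a(U) = 16 + 2*I*√19 (a(U) = 16 + 2*(I*√19) = 16 + 2*I*√19)
K(B, w) = -16 + B - 2*I*√19 (K(B, w) = B - (16 + 2*I*√19) = B + (-16 - 2*I*√19) = -16 + B - 2*I*√19)
1/(K(f, 418) + 701147) = 1/((-16 - 555 - 2*I*√19) + 701147) = 1/((-571 - 2*I*√19) + 701147) = 1/(700576 - 2*I*√19)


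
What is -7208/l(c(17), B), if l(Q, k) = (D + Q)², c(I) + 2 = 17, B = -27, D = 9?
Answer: -901/72 ≈ -12.514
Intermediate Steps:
c(I) = 15 (c(I) = -2 + 17 = 15)
l(Q, k) = (9 + Q)²
-7208/l(c(17), B) = -7208/(9 + 15)² = -7208/(24²) = -7208/576 = -7208*1/576 = -901/72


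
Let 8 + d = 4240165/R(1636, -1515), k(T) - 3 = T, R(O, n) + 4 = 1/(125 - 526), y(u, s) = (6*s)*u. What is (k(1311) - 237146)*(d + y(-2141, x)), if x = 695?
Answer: 756063754071272/321 ≈ 2.3553e+12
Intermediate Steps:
y(u, s) = 6*s*u
R(O, n) = -1605/401 (R(O, n) = -4 + 1/(125 - 526) = -4 + 1/(-401) = -4 - 1/401 = -1605/401)
k(T) = 3 + T
d = -340063801/321 (d = -8 + 4240165/(-1605/401) = -8 + 4240165*(-401/1605) = -8 - 340061233/321 = -340063801/321 ≈ -1.0594e+6)
(k(1311) - 237146)*(d + y(-2141, x)) = ((3 + 1311) - 237146)*(-340063801/321 + 6*695*(-2141)) = (1314 - 237146)*(-340063801/321 - 8927970) = -235832*(-3205942171/321) = 756063754071272/321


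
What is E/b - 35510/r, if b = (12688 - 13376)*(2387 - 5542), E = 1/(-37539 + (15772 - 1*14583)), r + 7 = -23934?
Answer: 2801837149616059/1889011072924000 ≈ 1.4832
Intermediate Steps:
r = -23941 (r = -7 - 23934 = -23941)
E = -1/36350 (E = 1/(-37539 + (15772 - 14583)) = 1/(-37539 + 1189) = 1/(-36350) = -1/36350 ≈ -2.7510e-5)
b = 2170640 (b = -688*(-3155) = 2170640)
E/b - 35510/r = -1/36350/2170640 - 35510/(-23941) = -1/36350*1/2170640 - 35510*(-1/23941) = -1/78902764000 + 35510/23941 = 2801837149616059/1889011072924000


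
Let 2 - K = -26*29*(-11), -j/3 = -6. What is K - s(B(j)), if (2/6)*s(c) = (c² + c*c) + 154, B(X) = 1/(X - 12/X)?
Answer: -11835435/1352 ≈ -8754.0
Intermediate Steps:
j = 18 (j = -3*(-6) = 18)
K = -8292 (K = 2 - (-26*29)*(-11) = 2 - (-754)*(-11) = 2 - 1*8294 = 2 - 8294 = -8292)
s(c) = 462 + 6*c² (s(c) = 3*((c² + c*c) + 154) = 3*((c² + c²) + 154) = 3*(2*c² + 154) = 3*(154 + 2*c²) = 462 + 6*c²)
K - s(B(j)) = -8292 - (462 + 6*(18/(-12 + 18²))²) = -8292 - (462 + 6*(18/(-12 + 324))²) = -8292 - (462 + 6*(18/312)²) = -8292 - (462 + 6*(18*(1/312))²) = -8292 - (462 + 6*(3/52)²) = -8292 - (462 + 6*(9/2704)) = -8292 - (462 + 27/1352) = -8292 - 1*624651/1352 = -8292 - 624651/1352 = -11835435/1352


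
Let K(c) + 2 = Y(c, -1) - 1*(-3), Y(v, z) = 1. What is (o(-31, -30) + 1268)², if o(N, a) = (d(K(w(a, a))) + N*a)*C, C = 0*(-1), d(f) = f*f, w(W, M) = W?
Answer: 1607824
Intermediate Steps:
K(c) = 2 (K(c) = -2 + (1 - 1*(-3)) = -2 + (1 + 3) = -2 + 4 = 2)
d(f) = f²
C = 0
o(N, a) = 0 (o(N, a) = (2² + N*a)*0 = (4 + N*a)*0 = 0)
(o(-31, -30) + 1268)² = (0 + 1268)² = 1268² = 1607824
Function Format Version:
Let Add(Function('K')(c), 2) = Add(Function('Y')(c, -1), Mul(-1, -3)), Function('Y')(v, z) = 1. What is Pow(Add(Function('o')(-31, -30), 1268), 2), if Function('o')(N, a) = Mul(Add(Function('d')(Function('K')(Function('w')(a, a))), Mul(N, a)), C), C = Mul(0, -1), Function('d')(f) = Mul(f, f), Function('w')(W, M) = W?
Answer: 1607824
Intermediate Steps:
Function('K')(c) = 2 (Function('K')(c) = Add(-2, Add(1, Mul(-1, -3))) = Add(-2, Add(1, 3)) = Add(-2, 4) = 2)
Function('d')(f) = Pow(f, 2)
C = 0
Function('o')(N, a) = 0 (Function('o')(N, a) = Mul(Add(Pow(2, 2), Mul(N, a)), 0) = Mul(Add(4, Mul(N, a)), 0) = 0)
Pow(Add(Function('o')(-31, -30), 1268), 2) = Pow(Add(0, 1268), 2) = Pow(1268, 2) = 1607824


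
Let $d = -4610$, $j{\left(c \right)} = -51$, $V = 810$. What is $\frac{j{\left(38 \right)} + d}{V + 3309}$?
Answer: $- \frac{4661}{4119} \approx -1.1316$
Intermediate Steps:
$\frac{j{\left(38 \right)} + d}{V + 3309} = \frac{-51 - 4610}{810 + 3309} = - \frac{4661}{4119}$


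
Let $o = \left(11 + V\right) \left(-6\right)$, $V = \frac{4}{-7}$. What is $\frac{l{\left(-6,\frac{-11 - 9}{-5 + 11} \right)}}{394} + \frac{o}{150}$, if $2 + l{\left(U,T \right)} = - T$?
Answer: $- \frac{42793}{103425} \approx -0.41376$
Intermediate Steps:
$V = - \frac{4}{7}$ ($V = 4 \left(- \frac{1}{7}\right) = - \frac{4}{7} \approx -0.57143$)
$l{\left(U,T \right)} = -2 - T$
$o = - \frac{438}{7}$ ($o = \left(11 - \frac{4}{7}\right) \left(-6\right) = \frac{73}{7} \left(-6\right) = - \frac{438}{7} \approx -62.571$)
$\frac{l{\left(-6,\frac{-11 - 9}{-5 + 11} \right)}}{394} + \frac{o}{150} = \frac{-2 - \frac{-11 - 9}{-5 + 11}}{394} - \frac{438}{7 \cdot 150} = \left(-2 - - \frac{20}{6}\right) \frac{1}{394} - \frac{73}{175} = \left(-2 - \left(-20\right) \frac{1}{6}\right) \frac{1}{394} - \frac{73}{175} = \left(-2 - - \frac{10}{3}\right) \frac{1}{394} - \frac{73}{175} = \left(-2 + \frac{10}{3}\right) \frac{1}{394} - \frac{73}{175} = \frac{4}{3} \cdot \frac{1}{394} - \frac{73}{175} = \frac{2}{591} - \frac{73}{175} = - \frac{42793}{103425}$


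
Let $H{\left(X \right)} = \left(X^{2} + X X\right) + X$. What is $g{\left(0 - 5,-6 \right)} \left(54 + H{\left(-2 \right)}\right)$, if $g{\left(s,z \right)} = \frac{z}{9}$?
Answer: $-40$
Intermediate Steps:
$g{\left(s,z \right)} = \frac{z}{9}$ ($g{\left(s,z \right)} = z \frac{1}{9} = \frac{z}{9}$)
$H{\left(X \right)} = X + 2 X^{2}$ ($H{\left(X \right)} = \left(X^{2} + X^{2}\right) + X = 2 X^{2} + X = X + 2 X^{2}$)
$g{\left(0 - 5,-6 \right)} \left(54 + H{\left(-2 \right)}\right) = \frac{1}{9} \left(-6\right) \left(54 - 2 \left(1 + 2 \left(-2\right)\right)\right) = - \frac{2 \left(54 - 2 \left(1 - 4\right)\right)}{3} = - \frac{2 \left(54 - -6\right)}{3} = - \frac{2 \left(54 + 6\right)}{3} = \left(- \frac{2}{3}\right) 60 = -40$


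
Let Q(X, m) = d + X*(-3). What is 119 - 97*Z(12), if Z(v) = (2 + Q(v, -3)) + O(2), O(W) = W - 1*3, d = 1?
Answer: 3417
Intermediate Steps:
O(W) = -3 + W (O(W) = W - 3 = -3 + W)
Q(X, m) = 1 - 3*X (Q(X, m) = 1 + X*(-3) = 1 - 3*X)
Z(v) = 2 - 3*v (Z(v) = (2 + (1 - 3*v)) + (-3 + 2) = (3 - 3*v) - 1 = 2 - 3*v)
119 - 97*Z(12) = 119 - 97*(2 - 3*12) = 119 - 97*(2 - 36) = 119 - 97*(-34) = 119 + 3298 = 3417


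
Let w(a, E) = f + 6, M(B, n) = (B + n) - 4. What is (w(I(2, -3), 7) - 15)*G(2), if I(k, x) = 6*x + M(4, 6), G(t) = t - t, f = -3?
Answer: 0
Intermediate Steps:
M(B, n) = -4 + B + n
G(t) = 0
I(k, x) = 6 + 6*x (I(k, x) = 6*x + (-4 + 4 + 6) = 6*x + 6 = 6 + 6*x)
w(a, E) = 3 (w(a, E) = -3 + 6 = 3)
(w(I(2, -3), 7) - 15)*G(2) = (3 - 15)*0 = -12*0 = 0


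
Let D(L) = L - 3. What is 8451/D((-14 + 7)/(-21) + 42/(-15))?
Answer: -126765/82 ≈ -1545.9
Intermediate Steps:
D(L) = -3 + L
8451/D((-14 + 7)/(-21) + 42/(-15)) = 8451/(-3 + ((-14 + 7)/(-21) + 42/(-15))) = 8451/(-3 + (-7*(-1/21) + 42*(-1/15))) = 8451/(-3 + (1/3 - 14/5)) = 8451/(-3 - 37/15) = 8451/(-82/15) = 8451*(-15/82) = -126765/82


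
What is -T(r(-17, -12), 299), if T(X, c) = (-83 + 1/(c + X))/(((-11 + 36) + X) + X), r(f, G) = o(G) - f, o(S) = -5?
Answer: 25812/15239 ≈ 1.6938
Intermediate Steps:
r(f, G) = -5 - f
T(X, c) = (-83 + 1/(X + c))/(25 + 2*X) (T(X, c) = (-83 + 1/(X + c))/((25 + X) + X) = (-83 + 1/(X + c))/(25 + 2*X))
-T(r(-17, -12), 299) = -(1 - 83*(-5 - 1*(-17)) - 83*299)/(2*(-5 - 1*(-17))² + 25*(-5 - 1*(-17)) + 25*299 + 2*(-5 - 1*(-17))*299) = -(1 - 83*(-5 + 17) - 24817)/(2*(-5 + 17)² + 25*(-5 + 17) + 7475 + 2*(-5 + 17)*299) = -(1 - 83*12 - 24817)/(2*12² + 25*12 + 7475 + 2*12*299) = -(1 - 996 - 24817)/(2*144 + 300 + 7475 + 7176) = -(-25812)/(288 + 300 + 7475 + 7176) = -(-25812)/15239 = -1*(-25812/15239) = 25812/15239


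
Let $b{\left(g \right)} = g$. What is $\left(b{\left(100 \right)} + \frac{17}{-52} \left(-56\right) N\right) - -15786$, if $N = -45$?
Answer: $\frac{195808}{13} \approx 15062.0$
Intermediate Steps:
$\left(b{\left(100 \right)} + \frac{17}{-52} \left(-56\right) N\right) - -15786 = \left(100 + \frac{17}{-52} \left(-56\right) \left(-45\right)\right) - -15786 = \left(100 + 17 \left(- \frac{1}{52}\right) \left(-56\right) \left(-45\right)\right) + \left(-112498 + 128284\right) = \left(100 + \left(- \frac{17}{52}\right) \left(-56\right) \left(-45\right)\right) + 15786 = \left(100 + \frac{238}{13} \left(-45\right)\right) + 15786 = \left(100 - \frac{10710}{13}\right) + 15786 = - \frac{9410}{13} + 15786 = \frac{195808}{13}$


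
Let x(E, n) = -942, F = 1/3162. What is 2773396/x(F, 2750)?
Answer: -1386698/471 ≈ -2944.2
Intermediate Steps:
F = 1/3162 ≈ 0.00031626
2773396/x(F, 2750) = 2773396/(-942) = 2773396*(-1/942) = -1386698/471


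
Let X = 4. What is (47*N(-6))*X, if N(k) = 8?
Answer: 1504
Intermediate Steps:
(47*N(-6))*X = (47*8)*4 = 376*4 = 1504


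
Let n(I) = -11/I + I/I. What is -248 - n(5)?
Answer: -1234/5 ≈ -246.80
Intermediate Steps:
n(I) = 1 - 11/I (n(I) = -11/I + 1 = 1 - 11/I)
-248 - n(5) = -248 - (-11 + 5)/5 = -248 - (-6)/5 = -248 - 1*(-6/5) = -248 + 6/5 = -1234/5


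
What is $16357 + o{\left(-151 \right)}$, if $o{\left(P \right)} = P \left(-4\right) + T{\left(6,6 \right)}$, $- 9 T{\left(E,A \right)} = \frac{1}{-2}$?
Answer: $\frac{305299}{18} \approx 16961.0$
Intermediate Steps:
$T{\left(E,A \right)} = \frac{1}{18}$ ($T{\left(E,A \right)} = - \frac{1}{9 \left(-2\right)} = \left(- \frac{1}{9}\right) \left(- \frac{1}{2}\right) = \frac{1}{18}$)
$o{\left(P \right)} = \frac{1}{18} - 4 P$ ($o{\left(P \right)} = P \left(-4\right) + \frac{1}{18} = - 4 P + \frac{1}{18} = \frac{1}{18} - 4 P$)
$16357 + o{\left(-151 \right)} = 16357 + \left(\frac{1}{18} - -604\right) = 16357 + \left(\frac{1}{18} + 604\right) = 16357 + \frac{10873}{18} = \frac{305299}{18}$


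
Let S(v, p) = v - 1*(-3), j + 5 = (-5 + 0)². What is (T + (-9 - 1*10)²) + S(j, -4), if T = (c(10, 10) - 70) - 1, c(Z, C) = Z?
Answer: 323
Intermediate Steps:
j = 20 (j = -5 + (-5 + 0)² = -5 + (-5)² = -5 + 25 = 20)
S(v, p) = 3 + v (S(v, p) = v + 3 = 3 + v)
T = -61 (T = (10 - 70) - 1 = -60 - 1 = -61)
(T + (-9 - 1*10)²) + S(j, -4) = (-61 + (-9 - 1*10)²) + (3 + 20) = (-61 + (-9 - 10)²) + 23 = (-61 + (-19)²) + 23 = (-61 + 361) + 23 = 300 + 23 = 323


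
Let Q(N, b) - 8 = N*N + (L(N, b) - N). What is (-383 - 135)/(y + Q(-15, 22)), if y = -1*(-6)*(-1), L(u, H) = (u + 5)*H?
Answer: -259/11 ≈ -23.545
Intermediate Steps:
L(u, H) = H*(5 + u) (L(u, H) = (5 + u)*H = H*(5 + u))
Q(N, b) = 8 + N**2 - N + b*(5 + N) (Q(N, b) = 8 + (N*N + (b*(5 + N) - N)) = 8 + (N**2 + (-N + b*(5 + N))) = 8 + (N**2 - N + b*(5 + N)) = 8 + N**2 - N + b*(5 + N))
y = -6 (y = 6*(-1) = -6)
(-383 - 135)/(y + Q(-15, 22)) = (-383 - 135)/(-6 + (8 + (-15)**2 - 1*(-15) + 22*(5 - 15))) = -518/(-6 + (8 + 225 + 15 + 22*(-10))) = -518/(-6 + (8 + 225 + 15 - 220)) = -518/(-6 + 28) = -518/22 = -518*1/22 = -259/11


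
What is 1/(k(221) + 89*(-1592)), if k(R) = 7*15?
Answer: -1/141583 ≈ -7.0630e-6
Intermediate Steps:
k(R) = 105
1/(k(221) + 89*(-1592)) = 1/(105 + 89*(-1592)) = 1/(105 - 141688) = 1/(-141583) = -1/141583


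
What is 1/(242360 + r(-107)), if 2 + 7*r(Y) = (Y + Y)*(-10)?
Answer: 7/1698658 ≈ 4.1209e-6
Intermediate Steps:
r(Y) = -2/7 - 20*Y/7 (r(Y) = -2/7 + ((Y + Y)*(-10))/7 = -2/7 + ((2*Y)*(-10))/7 = -2/7 + (-20*Y)/7 = -2/7 - 20*Y/7)
1/(242360 + r(-107)) = 1/(242360 + (-2/7 - 20/7*(-107))) = 1/(242360 + (-2/7 + 2140/7)) = 1/(242360 + 2138/7) = 1/(1698658/7) = 7/1698658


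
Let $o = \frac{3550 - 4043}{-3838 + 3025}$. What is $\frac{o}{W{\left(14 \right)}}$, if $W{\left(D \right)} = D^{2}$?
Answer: $\frac{493}{159348} \approx 0.0030939$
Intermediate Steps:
$o = \frac{493}{813}$ ($o = - \frac{493}{-813} = \left(-493\right) \left(- \frac{1}{813}\right) = \frac{493}{813} \approx 0.6064$)
$\frac{o}{W{\left(14 \right)}} = \frac{493}{813 \cdot 14^{2}} = \frac{493}{813 \cdot 196} = \frac{493}{813} \cdot \frac{1}{196} = \frac{493}{159348}$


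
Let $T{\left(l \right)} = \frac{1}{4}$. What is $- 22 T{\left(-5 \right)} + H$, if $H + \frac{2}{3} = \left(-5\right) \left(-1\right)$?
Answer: $- \frac{7}{6} \approx -1.1667$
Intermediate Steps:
$H = \frac{13}{3}$ ($H = - \frac{2}{3} - -5 = - \frac{2}{3} + 5 = \frac{13}{3} \approx 4.3333$)
$T{\left(l \right)} = \frac{1}{4}$
$- 22 T{\left(-5 \right)} + H = \left(-22\right) \frac{1}{4} + \frac{13}{3} = - \frac{11}{2} + \frac{13}{3} = - \frac{7}{6}$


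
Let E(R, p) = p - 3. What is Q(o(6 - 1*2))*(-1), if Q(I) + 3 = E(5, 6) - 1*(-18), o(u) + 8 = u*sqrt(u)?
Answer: -18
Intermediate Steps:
E(R, p) = -3 + p
o(u) = -8 + u**(3/2) (o(u) = -8 + u*sqrt(u) = -8 + u**(3/2))
Q(I) = 18 (Q(I) = -3 + ((-3 + 6) - 1*(-18)) = -3 + (3 + 18) = -3 + 21 = 18)
Q(o(6 - 1*2))*(-1) = 18*(-1) = -18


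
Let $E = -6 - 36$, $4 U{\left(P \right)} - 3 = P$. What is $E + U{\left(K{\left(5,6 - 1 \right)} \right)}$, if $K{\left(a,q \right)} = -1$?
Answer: $- \frac{83}{2} \approx -41.5$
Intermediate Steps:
$U{\left(P \right)} = \frac{3}{4} + \frac{P}{4}$
$E = -42$ ($E = -6 - 36 = -42$)
$E + U{\left(K{\left(5,6 - 1 \right)} \right)} = -42 + \left(\frac{3}{4} + \frac{1}{4} \left(-1\right)\right) = -42 + \left(\frac{3}{4} - \frac{1}{4}\right) = -42 + \frac{1}{2} = - \frac{83}{2}$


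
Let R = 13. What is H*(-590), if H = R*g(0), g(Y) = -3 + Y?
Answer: 23010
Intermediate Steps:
H = -39 (H = 13*(-3 + 0) = 13*(-3) = -39)
H*(-590) = -39*(-590) = 23010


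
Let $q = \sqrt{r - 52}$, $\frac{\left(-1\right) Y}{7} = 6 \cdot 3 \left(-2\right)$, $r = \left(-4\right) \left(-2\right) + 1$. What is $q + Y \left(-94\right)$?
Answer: $-23688 + i \sqrt{43} \approx -23688.0 + 6.5574 i$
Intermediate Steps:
$r = 9$ ($r = 8 + 1 = 9$)
$Y = 252$ ($Y = - 7 \cdot 6 \cdot 3 \left(-2\right) = - 7 \cdot 18 \left(-2\right) = \left(-7\right) \left(-36\right) = 252$)
$q = i \sqrt{43}$ ($q = \sqrt{9 - 52} = \sqrt{-43} = i \sqrt{43} \approx 6.5574 i$)
$q + Y \left(-94\right) = i \sqrt{43} + 252 \left(-94\right) = i \sqrt{43} - 23688 = -23688 + i \sqrt{43}$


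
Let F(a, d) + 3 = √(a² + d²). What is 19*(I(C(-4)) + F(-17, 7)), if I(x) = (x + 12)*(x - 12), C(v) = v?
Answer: -2489 + 247*√2 ≈ -2139.7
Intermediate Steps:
I(x) = (-12 + x)*(12 + x) (I(x) = (12 + x)*(-12 + x) = (-12 + x)*(12 + x))
F(a, d) = -3 + √(a² + d²)
19*(I(C(-4)) + F(-17, 7)) = 19*((-144 + (-4)²) + (-3 + √((-17)² + 7²))) = 19*((-144 + 16) + (-3 + √(289 + 49))) = 19*(-128 + (-3 + √338)) = 19*(-128 + (-3 + 13*√2)) = 19*(-131 + 13*√2) = -2489 + 247*√2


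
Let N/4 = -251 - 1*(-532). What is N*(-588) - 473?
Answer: -661385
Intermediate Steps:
N = 1124 (N = 4*(-251 - 1*(-532)) = 4*(-251 + 532) = 4*281 = 1124)
N*(-588) - 473 = 1124*(-588) - 473 = -660912 - 473 = -661385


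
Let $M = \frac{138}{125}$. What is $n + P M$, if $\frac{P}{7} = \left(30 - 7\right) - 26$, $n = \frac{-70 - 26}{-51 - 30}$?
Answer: $- \frac{74246}{3375} \approx -21.999$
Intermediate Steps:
$M = \frac{138}{125}$ ($M = 138 \cdot \frac{1}{125} = \frac{138}{125} \approx 1.104$)
$n = \frac{32}{27}$ ($n = - \frac{96}{-81} = \left(-96\right) \left(- \frac{1}{81}\right) = \frac{32}{27} \approx 1.1852$)
$P = -21$ ($P = 7 \left(\left(30 - 7\right) - 26\right) = 7 \left(23 - 26\right) = 7 \left(-3\right) = -21$)
$n + P M = \frac{32}{27} - \frac{2898}{125} = - \frac{74246}{3375}$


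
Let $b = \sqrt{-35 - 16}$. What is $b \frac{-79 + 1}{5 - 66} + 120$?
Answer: $120 + \frac{78 i \sqrt{51}}{61} \approx 120.0 + 9.1317 i$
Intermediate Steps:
$b = i \sqrt{51}$ ($b = \sqrt{-51} = i \sqrt{51} \approx 7.1414 i$)
$b \frac{-79 + 1}{5 - 66} + 120 = i \sqrt{51} \frac{-79 + 1}{5 - 66} + 120 = i \sqrt{51} \left(- \frac{78}{-61}\right) + 120 = i \sqrt{51} \left(\left(-78\right) \left(- \frac{1}{61}\right)\right) + 120 = i \sqrt{51} \cdot \frac{78}{61} + 120 = \frac{78 i \sqrt{51}}{61} + 120 = 120 + \frac{78 i \sqrt{51}}{61}$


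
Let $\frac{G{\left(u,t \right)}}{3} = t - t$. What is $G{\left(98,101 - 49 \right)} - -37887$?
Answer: $37887$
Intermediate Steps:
$G{\left(u,t \right)} = 0$ ($G{\left(u,t \right)} = 3 \left(t - t\right) = 3 \cdot 0 = 0$)
$G{\left(98,101 - 49 \right)} - -37887 = 0 - -37887 = 0 + 37887 = 37887$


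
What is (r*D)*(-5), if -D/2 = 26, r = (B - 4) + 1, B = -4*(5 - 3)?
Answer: -2860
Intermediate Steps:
B = -8 (B = -4*2 = -8)
r = -11 (r = (-8 - 4) + 1 = -12 + 1 = -11)
D = -52 (D = -2*26 = -52)
(r*D)*(-5) = -11*(-52)*(-5) = 572*(-5) = -2860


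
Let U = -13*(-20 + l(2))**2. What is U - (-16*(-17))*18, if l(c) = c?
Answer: -9108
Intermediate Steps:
U = -4212 (U = -13*(-20 + 2)**2 = -13*(-18)**2 = -13*324 = -4212)
U - (-16*(-17))*18 = -4212 - (-16*(-17))*18 = -4212 - 272*18 = -4212 - 1*4896 = -4212 - 4896 = -9108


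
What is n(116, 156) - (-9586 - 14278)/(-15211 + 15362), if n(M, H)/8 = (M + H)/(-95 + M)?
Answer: 829720/3171 ≈ 261.66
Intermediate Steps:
n(M, H) = 8*(H + M)/(-95 + M) (n(M, H) = 8*((M + H)/(-95 + M)) = 8*((H + M)/(-95 + M)) = 8*(H + M)/(-95 + M))
n(116, 156) - (-9586 - 14278)/(-15211 + 15362) = 8*(156 + 116)/(-95 + 116) - (-9586 - 14278)/(-15211 + 15362) = 8*272/21 - (-23864)/151 = 8*(1/21)*272 - (-23864)/151 = 2176/21 - 1*(-23864/151) = 2176/21 + 23864/151 = 829720/3171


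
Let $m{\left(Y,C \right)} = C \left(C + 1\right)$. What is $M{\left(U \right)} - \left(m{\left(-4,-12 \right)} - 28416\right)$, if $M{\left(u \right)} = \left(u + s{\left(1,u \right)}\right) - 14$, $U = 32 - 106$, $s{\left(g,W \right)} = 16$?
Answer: $28212$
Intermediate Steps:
$m{\left(Y,C \right)} = C \left(1 + C\right)$
$U = -74$ ($U = 32 - 106 = -74$)
$M{\left(u \right)} = 2 + u$ ($M{\left(u \right)} = \left(u + 16\right) - 14 = \left(16 + u\right) - 14 = 2 + u$)
$M{\left(U \right)} - \left(m{\left(-4,-12 \right)} - 28416\right) = \left(2 - 74\right) - \left(- 12 \left(1 - 12\right) - 28416\right) = -72 - \left(\left(-12\right) \left(-11\right) - 28416\right) = -72 - \left(132 - 28416\right) = -72 - -28284 = -72 + 28284 = 28212$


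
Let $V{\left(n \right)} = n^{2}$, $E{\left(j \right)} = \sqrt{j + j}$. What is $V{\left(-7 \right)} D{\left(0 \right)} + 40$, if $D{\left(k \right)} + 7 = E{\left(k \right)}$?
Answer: $-303$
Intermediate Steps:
$E{\left(j \right)} = \sqrt{2} \sqrt{j}$ ($E{\left(j \right)} = \sqrt{2 j} = \sqrt{2} \sqrt{j}$)
$D{\left(k \right)} = -7 + \sqrt{2} \sqrt{k}$
$V{\left(-7 \right)} D{\left(0 \right)} + 40 = \left(-7\right)^{2} \left(-7 + \sqrt{2} \sqrt{0}\right) + 40 = 49 \left(-7 + \sqrt{2} \cdot 0\right) + 40 = 49 \left(-7 + 0\right) + 40 = 49 \left(-7\right) + 40 = -343 + 40 = -303$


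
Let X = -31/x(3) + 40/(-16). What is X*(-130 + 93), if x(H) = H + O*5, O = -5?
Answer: 444/11 ≈ 40.364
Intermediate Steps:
x(H) = -25 + H (x(H) = H - 5*5 = H - 25 = -25 + H)
X = -12/11 (X = -31/(-25 + 3) + 40/(-16) = -31/(-22) + 40*(-1/16) = -31*(-1/22) - 5/2 = 31/22 - 5/2 = -12/11 ≈ -1.0909)
X*(-130 + 93) = -12*(-130 + 93)/11 = -12/11*(-37) = 444/11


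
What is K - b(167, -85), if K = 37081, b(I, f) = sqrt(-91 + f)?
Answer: 37081 - 4*I*sqrt(11) ≈ 37081.0 - 13.266*I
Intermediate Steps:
K - b(167, -85) = 37081 - sqrt(-91 - 85) = 37081 - sqrt(-176) = 37081 - 4*I*sqrt(11)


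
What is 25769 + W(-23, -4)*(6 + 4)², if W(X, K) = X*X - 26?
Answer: 76069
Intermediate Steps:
W(X, K) = -26 + X² (W(X, K) = X² - 26 = -26 + X²)
25769 + W(-23, -4)*(6 + 4)² = 25769 + (-26 + (-23)²)*(6 + 4)² = 25769 + (-26 + 529)*10² = 25769 + 503*100 = 25769 + 50300 = 76069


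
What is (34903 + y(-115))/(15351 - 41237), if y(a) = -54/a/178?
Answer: -25516588/18924515 ≈ -1.3483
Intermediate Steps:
y(a) = -27/(89*a) (y(a) = -54/a*(1/178) = -27/(89*a))
(34903 + y(-115))/(15351 - 41237) = (34903 - 27/89/(-115))/(15351 - 41237) = (34903 - 27/89*(-1/115))/(-25886) = (34903 + 27/10235)*(-1/25886) = (357232232/10235)*(-1/25886) = -25516588/18924515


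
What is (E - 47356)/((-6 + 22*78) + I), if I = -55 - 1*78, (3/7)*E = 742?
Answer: -136874/4731 ≈ -28.931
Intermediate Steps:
E = 5194/3 (E = (7/3)*742 = 5194/3 ≈ 1731.3)
I = -133 (I = -55 - 78 = -133)
(E - 47356)/((-6 + 22*78) + I) = (5194/3 - 47356)/((-6 + 22*78) - 133) = -136874/(3*((-6 + 1716) - 133)) = -136874/(3*(1710 - 133)) = -136874/3/1577 = -136874/3*1/1577 = -136874/4731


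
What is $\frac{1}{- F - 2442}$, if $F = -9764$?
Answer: $\frac{1}{7322} \approx 0.00013657$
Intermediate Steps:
$\frac{1}{- F - 2442} = \frac{1}{\left(-1\right) \left(-9764\right) - 2442} = \frac{1}{9764 - 2442} = \frac{1}{7322}$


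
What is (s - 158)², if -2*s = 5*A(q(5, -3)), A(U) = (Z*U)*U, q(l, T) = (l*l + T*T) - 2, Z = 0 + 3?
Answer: 61434244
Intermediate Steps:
Z = 3
q(l, T) = -2 + T² + l² (q(l, T) = (l² + T²) - 2 = (T² + l²) - 2 = -2 + T² + l²)
A(U) = 3*U² (A(U) = (3*U)*U = 3*U²)
s = -7680 (s = -5*3*(-2 + (-3)² + 5²)²/2 = -5*3*(-2 + 9 + 25)²/2 = -5*3*32²/2 = -5*3*1024/2 = -5*3072/2 = -½*15360 = -7680)
(s - 158)² = (-7680 - 158)² = (-7838)² = 61434244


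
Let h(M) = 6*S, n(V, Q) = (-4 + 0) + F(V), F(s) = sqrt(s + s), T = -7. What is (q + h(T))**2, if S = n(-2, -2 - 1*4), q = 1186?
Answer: 1350100 + 27888*I ≈ 1.3501e+6 + 27888.0*I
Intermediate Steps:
F(s) = sqrt(2)*sqrt(s) (F(s) = sqrt(2*s) = sqrt(2)*sqrt(s))
n(V, Q) = -4 + sqrt(2)*sqrt(V) (n(V, Q) = (-4 + 0) + sqrt(2)*sqrt(V) = -4 + sqrt(2)*sqrt(V))
S = -4 + 2*I (S = -4 + sqrt(2)*sqrt(-2) = -4 + sqrt(2)*(I*sqrt(2)) = -4 + 2*I ≈ -4.0 + 2.0*I)
h(M) = -24 + 12*I (h(M) = 6*(-4 + 2*I) = -24 + 12*I)
(q + h(T))**2 = (1186 + (-24 + 12*I))**2 = (1162 + 12*I)**2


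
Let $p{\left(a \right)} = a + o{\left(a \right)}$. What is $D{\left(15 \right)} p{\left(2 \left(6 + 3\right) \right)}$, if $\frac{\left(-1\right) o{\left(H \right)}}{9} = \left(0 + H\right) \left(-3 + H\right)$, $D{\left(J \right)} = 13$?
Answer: $-31356$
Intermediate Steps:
$o{\left(H \right)} = - 9 H \left(-3 + H\right)$ ($o{\left(H \right)} = - 9 \left(0 + H\right) \left(-3 + H\right) = - 9 H \left(-3 + H\right)$)
$p{\left(a \right)} = a + 9 a \left(3 - a\right)$
$D{\left(15 \right)} p{\left(2 \left(6 + 3\right) \right)} = 13 \cdot 2 \left(6 + 3\right) \left(28 - 9 \cdot 2 \left(6 + 3\right)\right) = 13 \cdot 2 \cdot 9 \left(28 - 9 \cdot 2 \cdot 9\right) = 13 \cdot 18 \left(28 - 162\right) = 13 \cdot 18 \left(-134\right) = 13 \left(-2412\right) = -31356$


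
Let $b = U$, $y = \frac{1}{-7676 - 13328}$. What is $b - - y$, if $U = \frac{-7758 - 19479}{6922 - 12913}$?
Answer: $\frac{190693319}{41944988} \approx 4.5463$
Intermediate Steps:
$y = - \frac{1}{21004}$ ($y = \frac{1}{-21004} = - \frac{1}{21004} \approx -4.761 \cdot 10^{-5}$)
$U = \frac{9079}{1997}$ ($U = - \frac{27237}{-5991} = \left(-27237\right) \left(- \frac{1}{5991}\right) = \frac{9079}{1997} \approx 4.5463$)
$b = \frac{9079}{1997} \approx 4.5463$
$b - - y = \frac{9079}{1997} - \left(-1\right) \left(- \frac{1}{21004}\right) = \frac{9079}{1997} - \frac{1}{21004} = \frac{190693319}{41944988}$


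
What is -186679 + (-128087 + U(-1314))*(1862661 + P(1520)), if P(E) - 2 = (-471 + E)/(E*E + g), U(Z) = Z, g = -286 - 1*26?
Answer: -556801992794217345/2310088 ≈ -2.4103e+11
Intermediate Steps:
g = -312 (g = -286 - 26 = -312)
P(E) = 2 + (-471 + E)/(-312 + E**2) (P(E) = 2 + (-471 + E)/(E*E - 312) = 2 + (-471 + E)/(E**2 - 312) = 2 + (-471 + E)/(-312 + E**2))
-186679 + (-128087 + U(-1314))*(1862661 + P(1520)) = -186679 + (-128087 - 1314)*(1862661 + (-1095 + 1520 + 2*1520**2)/(-312 + 1520**2)) = -186679 - 129401*(1862661 + (-1095 + 1520 + 2*2310400)/(-312 + 2310400)) = -186679 - 129401*(1862661 + (-1095 + 1520 + 4620800)/2310088) = -186679 - 129401*(1862661 + (1/2310088)*4621225) = -186679 - 129401*(1862661 + 4621225/2310088) = -186679 - 129401*4302915445393/2310088 = -186679 - 556801561549299593/2310088 = -556801992794217345/2310088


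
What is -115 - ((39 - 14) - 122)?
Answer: -18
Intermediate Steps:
-115 - ((39 - 14) - 122) = -115 - (25 - 122) = -115 - 1*(-97) = -115 + 97 = -18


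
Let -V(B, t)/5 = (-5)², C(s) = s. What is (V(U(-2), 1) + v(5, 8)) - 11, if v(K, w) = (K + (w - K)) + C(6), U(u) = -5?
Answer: -122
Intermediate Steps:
V(B, t) = -125 (V(B, t) = -5*(-5)² = -5*25 = -125)
v(K, w) = 6 + w (v(K, w) = (K + (w - K)) + 6 = w + 6 = 6 + w)
(V(U(-2), 1) + v(5, 8)) - 11 = (-125 + (6 + 8)) - 11 = (-125 + 14) - 11 = -111 - 11 = -122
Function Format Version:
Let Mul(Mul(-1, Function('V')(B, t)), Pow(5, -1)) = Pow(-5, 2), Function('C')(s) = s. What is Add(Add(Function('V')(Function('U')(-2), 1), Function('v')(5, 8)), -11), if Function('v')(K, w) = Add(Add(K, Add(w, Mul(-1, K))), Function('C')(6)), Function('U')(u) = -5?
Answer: -122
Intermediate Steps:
Function('V')(B, t) = -125 (Function('V')(B, t) = Mul(-5, Pow(-5, 2)) = Mul(-5, 25) = -125)
Function('v')(K, w) = Add(6, w) (Function('v')(K, w) = Add(Add(K, Add(w, Mul(-1, K))), 6) = Add(w, 6) = Add(6, w))
Add(Add(Function('V')(Function('U')(-2), 1), Function('v')(5, 8)), -11) = Add(Add(-125, Add(6, 8)), -11) = Add(Add(-125, 14), -11) = Add(-111, -11) = -122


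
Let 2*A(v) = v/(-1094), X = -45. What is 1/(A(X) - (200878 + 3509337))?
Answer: -2188/8117950375 ≈ -2.6953e-7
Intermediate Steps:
A(v) = -v/2188 (A(v) = (v/(-1094))/2 = (v*(-1/1094))/2 = (-v/1094)/2 = -v/2188)
1/(A(X) - (200878 + 3509337)) = 1/(-1/2188*(-45) - (200878 + 3509337)) = 1/(45/2188 - 1*3710215) = 1/(45/2188 - 3710215) = 1/(-8117950375/2188) = -2188/8117950375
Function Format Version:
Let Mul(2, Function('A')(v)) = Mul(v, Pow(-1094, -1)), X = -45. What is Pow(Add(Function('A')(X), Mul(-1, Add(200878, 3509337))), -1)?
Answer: Rational(-2188, 8117950375) ≈ -2.6953e-7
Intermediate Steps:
Function('A')(v) = Mul(Rational(-1, 2188), v) (Function('A')(v) = Mul(Rational(1, 2), Mul(v, Pow(-1094, -1))) = Mul(Rational(1, 2), Mul(v, Rational(-1, 1094))) = Mul(Rational(1, 2), Mul(Rational(-1, 1094), v)) = Mul(Rational(-1, 2188), v))
Pow(Add(Function('A')(X), Mul(-1, Add(200878, 3509337))), -1) = Pow(Add(Mul(Rational(-1, 2188), -45), Mul(-1, Add(200878, 3509337))), -1) = Pow(Add(Rational(45, 2188), Mul(-1, 3710215)), -1) = Pow(Add(Rational(45, 2188), -3710215), -1) = Pow(Rational(-8117950375, 2188), -1) = Rational(-2188, 8117950375)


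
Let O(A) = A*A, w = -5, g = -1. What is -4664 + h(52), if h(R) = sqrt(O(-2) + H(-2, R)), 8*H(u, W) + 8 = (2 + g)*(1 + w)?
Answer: -4664 + sqrt(10)/2 ≈ -4662.4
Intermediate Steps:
O(A) = A**2
H(u, W) = -3/2 (H(u, W) = -1 + ((2 - 1)*(1 - 5))/8 = -1 + (1*(-4))/8 = -1 + (1/8)*(-4) = -1 - 1/2 = -3/2)
h(R) = sqrt(10)/2 (h(R) = sqrt((-2)**2 - 3/2) = sqrt(4 - 3/2) = sqrt(5/2) = sqrt(10)/2)
-4664 + h(52) = -4664 + sqrt(10)/2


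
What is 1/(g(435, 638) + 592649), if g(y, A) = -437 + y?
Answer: 1/592647 ≈ 1.6873e-6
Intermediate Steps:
1/(g(435, 638) + 592649) = 1/((-437 + 435) + 592649) = 1/(-2 + 592649) = 1/592647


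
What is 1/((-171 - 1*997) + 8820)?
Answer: 1/7652 ≈ 0.00013068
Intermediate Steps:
1/((-171 - 1*997) + 8820) = 1/((-171 - 997) + 8820) = 1/(-1168 + 8820) = 1/7652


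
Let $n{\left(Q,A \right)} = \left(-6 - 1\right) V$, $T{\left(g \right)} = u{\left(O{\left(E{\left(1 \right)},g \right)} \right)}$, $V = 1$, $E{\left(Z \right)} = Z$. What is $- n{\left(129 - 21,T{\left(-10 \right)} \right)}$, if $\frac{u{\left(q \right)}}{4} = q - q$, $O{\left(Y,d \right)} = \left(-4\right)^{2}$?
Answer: $7$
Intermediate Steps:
$O{\left(Y,d \right)} = 16$
$u{\left(q \right)} = 0$ ($u{\left(q \right)} = 4 \left(q - q\right) = 4 \cdot 0 = 0$)
$T{\left(g \right)} = 0$
$n{\left(Q,A \right)} = -7$ ($n{\left(Q,A \right)} = \left(-6 - 1\right) 1 = \left(-7\right) 1 = -7$)
$- n{\left(129 - 21,T{\left(-10 \right)} \right)} = \left(-1\right) \left(-7\right) = 7$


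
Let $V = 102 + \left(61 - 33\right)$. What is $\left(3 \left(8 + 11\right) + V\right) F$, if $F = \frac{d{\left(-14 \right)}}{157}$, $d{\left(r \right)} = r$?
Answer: $- \frac{2618}{157} \approx -16.675$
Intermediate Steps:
$F = - \frac{14}{157} \approx -0.089172$
$V = 130$ ($V = 102 + 28 = 130$)
$\left(3 \left(8 + 11\right) + V\right) F = \left(3 \left(8 + 11\right) + 130\right) \left(- \frac{14}{157}\right) = \left(3 \cdot 19 + 130\right) \left(- \frac{14}{157}\right) = \left(57 + 130\right) \left(- \frac{14}{157}\right) = 187 \left(- \frac{14}{157}\right) = - \frac{2618}{157}$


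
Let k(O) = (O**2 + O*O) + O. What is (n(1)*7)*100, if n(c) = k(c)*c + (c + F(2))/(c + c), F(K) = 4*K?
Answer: 5250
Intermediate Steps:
k(O) = O + 2*O**2 (k(O) = (O**2 + O**2) + O = 2*O**2 + O = O + 2*O**2)
n(c) = c**2*(1 + 2*c) + (8 + c)/(2*c) (n(c) = (c*(1 + 2*c))*c + (c + 4*2)/(c + c) = c**2*(1 + 2*c) + (c + 8)/((2*c)) = c**2*(1 + 2*c) + (8 + c)*(1/(2*c)) = c**2*(1 + 2*c) + (8 + c)/(2*c))
(n(1)*7)*100 = (((4 + 1**3 + (1/2)*1 + 2*1**4)/1)*7)*100 = ((1*(4 + 1 + 1/2 + 2*1))*7)*100 = ((1*(4 + 1 + 1/2 + 2))*7)*100 = ((1*(15/2))*7)*100 = ((15/2)*7)*100 = (105/2)*100 = 5250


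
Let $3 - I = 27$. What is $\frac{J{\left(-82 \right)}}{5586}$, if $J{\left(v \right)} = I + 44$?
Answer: $\frac{10}{2793} \approx 0.0035804$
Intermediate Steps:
$I = -24$ ($I = 3 - 27 = -24$)
$J{\left(v \right)} = 20$ ($J{\left(v \right)} = -24 + 44 = 20$)
$\frac{J{\left(-82 \right)}}{5586} = \frac{20}{5586} = 20 \cdot \frac{1}{5586} = \frac{10}{2793}$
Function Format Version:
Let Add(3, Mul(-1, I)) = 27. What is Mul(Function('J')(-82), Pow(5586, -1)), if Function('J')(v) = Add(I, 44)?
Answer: Rational(10, 2793) ≈ 0.0035804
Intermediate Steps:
I = -24 (I = Add(3, Mul(-1, 27)) = Add(3, -27) = -24)
Function('J')(v) = 20 (Function('J')(v) = Add(-24, 44) = 20)
Mul(Function('J')(-82), Pow(5586, -1)) = Mul(20, Pow(5586, -1)) = Mul(20, Rational(1, 5586)) = Rational(10, 2793)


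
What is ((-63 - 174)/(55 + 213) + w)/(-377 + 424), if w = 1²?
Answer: 31/12596 ≈ 0.0024611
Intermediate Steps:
w = 1
((-63 - 174)/(55 + 213) + w)/(-377 + 424) = ((-63 - 174)/(55 + 213) + 1)/(-377 + 424) = (-237/268 + 1)/47 = (-237*1/268 + 1)*(1/47) = (-237/268 + 1)*(1/47) = (31/268)*(1/47) = 31/12596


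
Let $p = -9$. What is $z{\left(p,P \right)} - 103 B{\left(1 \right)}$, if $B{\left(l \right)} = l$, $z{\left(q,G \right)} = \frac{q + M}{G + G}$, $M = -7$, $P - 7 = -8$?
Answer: $-95$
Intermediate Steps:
$P = -1$ ($P = 7 - 8 = -1$)
$z{\left(q,G \right)} = \frac{-7 + q}{2 G}$ ($z{\left(q,G \right)} = \frac{q - 7}{G + G} = \frac{-7 + q}{2 G}$)
$z{\left(p,P \right)} - 103 B{\left(1 \right)} = \frac{-7 - 9}{2 \left(-1\right)} - 103 = \frac{1}{2} \left(-1\right) \left(-16\right) - 103 = 8 - 103 = -95$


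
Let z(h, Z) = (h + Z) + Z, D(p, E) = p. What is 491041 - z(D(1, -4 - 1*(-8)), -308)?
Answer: 491656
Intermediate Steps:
z(h, Z) = h + 2*Z (z(h, Z) = (Z + h) + Z = h + 2*Z)
491041 - z(D(1, -4 - 1*(-8)), -308) = 491041 - (1 + 2*(-308)) = 491041 - (1 - 616) = 491041 - 1*(-615) = 491041 + 615 = 491656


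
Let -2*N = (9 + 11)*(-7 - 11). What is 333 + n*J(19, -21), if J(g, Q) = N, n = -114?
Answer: -20187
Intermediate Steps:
N = 180 (N = -(9 + 11)*(-7 - 11)/2 = -10*(-18) = -1/2*(-360) = 180)
J(g, Q) = 180
333 + n*J(19, -21) = 333 - 114*180 = 333 - 20520 = -20187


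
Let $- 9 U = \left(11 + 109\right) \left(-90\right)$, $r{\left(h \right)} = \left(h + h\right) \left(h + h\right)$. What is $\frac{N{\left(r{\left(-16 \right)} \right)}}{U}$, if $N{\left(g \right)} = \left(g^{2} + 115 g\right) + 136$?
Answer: $\frac{48603}{50} \approx 972.06$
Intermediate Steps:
$r{\left(h \right)} = 4 h^{2}$ ($r{\left(h \right)} = 2 h 2 h = 4 h^{2}$)
$N{\left(g \right)} = 136 + g^{2} + 115 g$
$U = 1200$ ($U = - \frac{\left(11 + 109\right) \left(-90\right)}{9} = - \frac{120 \left(-90\right)}{9} = \left(- \frac{1}{9}\right) \left(-10800\right) = 1200$)
$\frac{N{\left(r{\left(-16 \right)} \right)}}{U} = \frac{136 + \left(4 \left(-16\right)^{2}\right)^{2} + 115 \cdot 4 \left(-16\right)^{2}}{1200} = \left(136 + \left(4 \cdot 256\right)^{2} + 115 \cdot 4 \cdot 256\right) \frac{1}{1200} = \left(136 + 1024^{2} + 115 \cdot 1024\right) \frac{1}{1200} = \left(136 + 1048576 + 117760\right) \frac{1}{1200} = 1166472 \cdot \frac{1}{1200} = \frac{48603}{50}$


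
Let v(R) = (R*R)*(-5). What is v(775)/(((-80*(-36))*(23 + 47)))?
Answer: -120125/8064 ≈ -14.896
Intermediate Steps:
v(R) = -5*R² (v(R) = R²*(-5) = -5*R²)
v(775)/(((-80*(-36))*(23 + 47))) = (-5*775²)/(((-80*(-36))*(23 + 47))) = (-5*600625)/((2880*70)) = -3003125/201600 = -3003125*1/201600 = -120125/8064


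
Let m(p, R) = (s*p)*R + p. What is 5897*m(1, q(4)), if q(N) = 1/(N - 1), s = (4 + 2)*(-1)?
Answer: -5897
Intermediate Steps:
s = -6 (s = 6*(-1) = -6)
q(N) = 1/(-1 + N)
m(p, R) = p - 6*R*p (m(p, R) = (-6*p)*R + p = -6*R*p + p = p - 6*R*p)
5897*m(1, q(4)) = 5897*(1*(1 - 6/(-1 + 4))) = 5897*(1*(1 - 6/3)) = 5897*(1*(1 - 6*1/3)) = 5897*(1*(1 - 2)) = 5897*(1*(-1)) = 5897*(-1) = -5897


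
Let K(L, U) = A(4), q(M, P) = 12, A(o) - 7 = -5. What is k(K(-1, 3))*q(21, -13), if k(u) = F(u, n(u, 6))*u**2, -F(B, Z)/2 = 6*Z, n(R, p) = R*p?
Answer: -6912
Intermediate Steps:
A(o) = 2 (A(o) = 7 - 5 = 2)
K(L, U) = 2
F(B, Z) = -12*Z
k(u) = -72*u**3 (k(u) = (-12*u*6)*u**2 = (-72*u)*u**2 = -72*u**3)
k(K(-1, 3))*q(21, -13) = -72*2**3*12 = -72*8*12 = -576*12 = -6912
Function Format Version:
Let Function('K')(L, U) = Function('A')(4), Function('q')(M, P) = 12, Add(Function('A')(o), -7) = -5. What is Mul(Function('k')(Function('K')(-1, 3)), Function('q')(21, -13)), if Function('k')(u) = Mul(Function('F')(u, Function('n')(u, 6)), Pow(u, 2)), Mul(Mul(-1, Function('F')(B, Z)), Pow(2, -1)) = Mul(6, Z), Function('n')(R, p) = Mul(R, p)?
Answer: -6912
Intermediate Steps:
Function('A')(o) = 2 (Function('A')(o) = Add(7, -5) = 2)
Function('K')(L, U) = 2
Function('F')(B, Z) = Mul(-12, Z) (Function('F')(B, Z) = Mul(-2, Mul(6, Z)) = Mul(-12, Z))
Function('k')(u) = Mul(-72, Pow(u, 3)) (Function('k')(u) = Mul(Mul(-12, Mul(u, 6)), Pow(u, 2)) = Mul(Mul(-12, Mul(6, u)), Pow(u, 2)) = Mul(Mul(-72, u), Pow(u, 2)) = Mul(-72, Pow(u, 3)))
Mul(Function('k')(Function('K')(-1, 3)), Function('q')(21, -13)) = Mul(Mul(-72, Pow(2, 3)), 12) = Mul(Mul(-72, 8), 12) = Mul(-576, 12) = -6912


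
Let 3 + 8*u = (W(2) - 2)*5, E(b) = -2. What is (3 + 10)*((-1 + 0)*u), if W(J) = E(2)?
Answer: 299/8 ≈ 37.375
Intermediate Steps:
W(J) = -2
u = -23/8 (u = -3/8 + ((-2 - 2)*5)/8 = -3/8 + (-4*5)/8 = -3/8 + (1/8)*(-20) = -3/8 - 5/2 = -23/8 ≈ -2.8750)
(3 + 10)*((-1 + 0)*u) = (3 + 10)*((-1 + 0)*(-23/8)) = 13*(-1*(-23/8)) = 13*(23/8) = 299/8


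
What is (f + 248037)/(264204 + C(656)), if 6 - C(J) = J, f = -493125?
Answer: -122544/131777 ≈ -0.92993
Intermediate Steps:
C(J) = 6 - J
(f + 248037)/(264204 + C(656)) = (-493125 + 248037)/(264204 + (6 - 1*656)) = -245088/(264204 + (6 - 656)) = -245088/(264204 - 650) = -245088/263554 = -245088*1/263554 = -122544/131777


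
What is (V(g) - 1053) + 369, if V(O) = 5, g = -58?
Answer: -679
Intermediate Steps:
(V(g) - 1053) + 369 = (5 - 1053) + 369 = -1048 + 369 = -679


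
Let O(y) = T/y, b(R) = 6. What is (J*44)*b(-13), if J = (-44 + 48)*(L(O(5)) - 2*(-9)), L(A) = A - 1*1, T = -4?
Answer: 85536/5 ≈ 17107.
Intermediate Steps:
O(y) = -4/y
L(A) = -1 + A (L(A) = A - 1 = -1 + A)
J = 324/5 (J = (-44 + 48)*((-1 - 4/5) - 2*(-9)) = 4*((-1 - 4*1/5) + 18) = 4*((-1 - 4/5) + 18) = 4*(-9/5 + 18) = 4*(81/5) = 324/5 ≈ 64.800)
(J*44)*b(-13) = ((324/5)*44)*6 = (14256/5)*6 = 85536/5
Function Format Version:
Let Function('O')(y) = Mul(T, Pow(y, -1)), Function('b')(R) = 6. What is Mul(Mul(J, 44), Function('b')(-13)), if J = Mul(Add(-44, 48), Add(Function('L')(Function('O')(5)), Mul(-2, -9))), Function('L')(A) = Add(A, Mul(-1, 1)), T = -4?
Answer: Rational(85536, 5) ≈ 17107.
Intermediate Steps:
Function('O')(y) = Mul(-4, Pow(y, -1))
Function('L')(A) = Add(-1, A) (Function('L')(A) = Add(A, -1) = Add(-1, A))
J = Rational(324, 5) (J = Mul(Add(-44, 48), Add(Add(-1, Mul(-4, Pow(5, -1))), Mul(-2, -9))) = Mul(4, Add(Add(-1, Mul(-4, Rational(1, 5))), 18)) = Mul(4, Add(Add(-1, Rational(-4, 5)), 18)) = Mul(4, Add(Rational(-9, 5), 18)) = Mul(4, Rational(81, 5)) = Rational(324, 5) ≈ 64.800)
Mul(Mul(J, 44), Function('b')(-13)) = Mul(Mul(Rational(324, 5), 44), 6) = Mul(Rational(14256, 5), 6) = Rational(85536, 5)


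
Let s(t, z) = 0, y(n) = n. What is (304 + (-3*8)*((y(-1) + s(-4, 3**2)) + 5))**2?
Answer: 43264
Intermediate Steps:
(304 + (-3*8)*((y(-1) + s(-4, 3**2)) + 5))**2 = (304 + (-3*8)*((-1 + 0) + 5))**2 = (304 - 24*(-1 + 5))**2 = (304 - 24*4)**2 = (304 - 96)**2 = 208**2 = 43264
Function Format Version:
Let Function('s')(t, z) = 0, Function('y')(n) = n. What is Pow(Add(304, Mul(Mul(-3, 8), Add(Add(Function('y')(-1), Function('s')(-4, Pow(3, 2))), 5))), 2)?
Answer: 43264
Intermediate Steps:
Pow(Add(304, Mul(Mul(-3, 8), Add(Add(Function('y')(-1), Function('s')(-4, Pow(3, 2))), 5))), 2) = Pow(Add(304, Mul(Mul(-3, 8), Add(Add(-1, 0), 5))), 2) = Pow(Add(304, Mul(-24, Add(-1, 5))), 2) = Pow(Add(304, Mul(-24, 4)), 2) = Pow(Add(304, -96), 2) = Pow(208, 2) = 43264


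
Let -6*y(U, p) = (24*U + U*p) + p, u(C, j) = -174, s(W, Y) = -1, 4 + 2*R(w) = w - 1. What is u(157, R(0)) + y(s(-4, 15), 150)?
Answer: -170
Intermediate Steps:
R(w) = -5/2 + w/2 (R(w) = -2 + (w - 1)/2 = -2 + (-1 + w)/2 = -2 + (-1/2 + w/2) = -5/2 + w/2)
y(U, p) = -4*U - p/6 - U*p/6 (y(U, p) = -((24*U + U*p) + p)/6 = -(p + 24*U + U*p)/6 = -4*U - p/6 - U*p/6)
u(157, R(0)) + y(s(-4, 15), 150) = -174 + (-4*(-1) - 1/6*150 - 1/6*(-1)*150) = -174 + (4 - 25 + 25) = -174 + 4 = -170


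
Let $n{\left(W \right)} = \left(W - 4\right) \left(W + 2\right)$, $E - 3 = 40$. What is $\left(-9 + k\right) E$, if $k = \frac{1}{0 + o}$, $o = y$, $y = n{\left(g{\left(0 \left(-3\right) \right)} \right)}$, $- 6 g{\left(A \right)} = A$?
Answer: $- \frac{3139}{8} \approx -392.38$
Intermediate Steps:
$g{\left(A \right)} = - \frac{A}{6}$
$E = 43$ ($E = 3 + 40 = 43$)
$n{\left(W \right)} = \left(-4 + W\right) \left(2 + W\right)$
$y = -8$ ($y = -8 + \left(- \frac{0 \left(-3\right)}{6}\right)^{2} - 2 \left(- \frac{0 \left(-3\right)}{6}\right) = -8 + \left(\left(- \frac{1}{6}\right) 0\right)^{2} - 2 \left(\left(- \frac{1}{6}\right) 0\right) = -8 + 0^{2} - 0 = -8 + 0 + 0 = -8$)
$o = -8$
$k = - \frac{1}{8}$ ($k = \frac{1}{0 - 8} = \frac{1}{-8} = - \frac{1}{8} \approx -0.125$)
$\left(-9 + k\right) E = \left(-9 - \frac{1}{8}\right) 43 = \left(- \frac{73}{8}\right) 43 = - \frac{3139}{8}$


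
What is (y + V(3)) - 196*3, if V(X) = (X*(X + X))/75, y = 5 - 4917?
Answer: -137494/25 ≈ -5499.8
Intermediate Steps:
y = -4912
V(X) = 2*X²/75 (V(X) = (X*(2*X))*(1/75) = (2*X²)*(1/75) = 2*X²/75)
(y + V(3)) - 196*3 = (-4912 + (2/75)*3²) - 196*3 = (-4912 + (2/75)*9) - 28*21 = (-4912 + 6/25) - 588 = -122794/25 - 588 = -137494/25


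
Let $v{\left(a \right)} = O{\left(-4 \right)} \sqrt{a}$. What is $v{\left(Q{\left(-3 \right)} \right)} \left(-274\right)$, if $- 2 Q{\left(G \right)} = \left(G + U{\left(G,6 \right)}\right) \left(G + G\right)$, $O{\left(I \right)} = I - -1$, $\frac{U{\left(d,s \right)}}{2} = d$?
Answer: $2466 i \sqrt{3} \approx 4271.2 i$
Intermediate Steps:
$U{\left(d,s \right)} = 2 d$
$O{\left(I \right)} = 1 + I$ ($O{\left(I \right)} = I + 1 = 1 + I$)
$Q{\left(G \right)} = - 3 G^{2}$ ($Q{\left(G \right)} = - \frac{\left(G + 2 G\right) \left(G + G\right)}{2} = - \frac{3 G 2 G}{2} = - \frac{6 G^{2}}{2} = - 3 G^{2}$)
$v{\left(a \right)} = - 3 \sqrt{a}$ ($v{\left(a \right)} = \left(1 - 4\right) \sqrt{a} = - 3 \sqrt{a}$)
$v{\left(Q{\left(-3 \right)} \right)} \left(-274\right) = - 3 \sqrt{- 3 \left(-3\right)^{2}} \left(-274\right) = - 3 \sqrt{\left(-3\right) 9} \left(-274\right) = - 3 \sqrt{-27} \left(-274\right) = - 3 \cdot 3 i \sqrt{3} \left(-274\right) = - 9 i \sqrt{3} \left(-274\right) = 2466 i \sqrt{3}$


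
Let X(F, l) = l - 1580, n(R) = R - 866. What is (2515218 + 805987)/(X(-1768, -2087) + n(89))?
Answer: -3321205/4444 ≈ -747.35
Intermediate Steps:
n(R) = -866 + R
X(F, l) = -1580 + l
(2515218 + 805987)/(X(-1768, -2087) + n(89)) = (2515218 + 805987)/((-1580 - 2087) + (-866 + 89)) = 3321205/(-3667 - 777) = 3321205/(-4444) = 3321205*(-1/4444) = -3321205/4444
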